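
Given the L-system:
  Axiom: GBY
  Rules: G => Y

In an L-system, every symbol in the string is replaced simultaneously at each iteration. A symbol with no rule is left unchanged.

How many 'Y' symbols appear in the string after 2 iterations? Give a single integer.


Step 0: GBY  (1 'Y')
Step 1: YBY  (2 'Y')
Step 2: YBY  (2 'Y')

Answer: 2


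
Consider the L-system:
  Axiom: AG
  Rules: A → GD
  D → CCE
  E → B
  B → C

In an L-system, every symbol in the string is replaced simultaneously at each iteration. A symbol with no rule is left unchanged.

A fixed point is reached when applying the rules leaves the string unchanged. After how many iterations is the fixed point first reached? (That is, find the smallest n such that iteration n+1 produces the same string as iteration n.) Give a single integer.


Step 0: AG
Step 1: GDG
Step 2: GCCEG
Step 3: GCCBG
Step 4: GCCCG
Step 5: GCCCG  (unchanged — fixed point at step 4)

Answer: 4


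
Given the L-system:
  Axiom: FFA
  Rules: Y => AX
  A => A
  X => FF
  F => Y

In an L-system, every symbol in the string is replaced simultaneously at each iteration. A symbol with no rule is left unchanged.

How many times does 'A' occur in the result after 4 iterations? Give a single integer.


Step 0: FFA  (1 'A')
Step 1: YYA  (1 'A')
Step 2: AXAXA  (3 'A')
Step 3: AFFAFFA  (3 'A')
Step 4: AYYAYYA  (3 'A')

Answer: 3


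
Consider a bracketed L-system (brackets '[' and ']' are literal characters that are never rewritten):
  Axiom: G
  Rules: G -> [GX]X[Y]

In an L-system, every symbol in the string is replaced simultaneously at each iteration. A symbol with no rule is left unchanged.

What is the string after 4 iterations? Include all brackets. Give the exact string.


Answer: [[[[GX]X[Y]X]X[Y]X]X[Y]X]X[Y]

Derivation:
Step 0: G
Step 1: [GX]X[Y]
Step 2: [[GX]X[Y]X]X[Y]
Step 3: [[[GX]X[Y]X]X[Y]X]X[Y]
Step 4: [[[[GX]X[Y]X]X[Y]X]X[Y]X]X[Y]


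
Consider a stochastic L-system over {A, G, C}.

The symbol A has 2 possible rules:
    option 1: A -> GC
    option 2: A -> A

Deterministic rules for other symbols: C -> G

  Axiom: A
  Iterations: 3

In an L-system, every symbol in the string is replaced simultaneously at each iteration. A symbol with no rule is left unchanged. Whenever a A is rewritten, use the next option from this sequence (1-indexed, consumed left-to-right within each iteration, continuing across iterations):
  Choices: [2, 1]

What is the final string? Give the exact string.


Answer: GG

Derivation:
Step 0: A
Step 1: A  (used choices [2])
Step 2: GC  (used choices [1])
Step 3: GG  (used choices [])


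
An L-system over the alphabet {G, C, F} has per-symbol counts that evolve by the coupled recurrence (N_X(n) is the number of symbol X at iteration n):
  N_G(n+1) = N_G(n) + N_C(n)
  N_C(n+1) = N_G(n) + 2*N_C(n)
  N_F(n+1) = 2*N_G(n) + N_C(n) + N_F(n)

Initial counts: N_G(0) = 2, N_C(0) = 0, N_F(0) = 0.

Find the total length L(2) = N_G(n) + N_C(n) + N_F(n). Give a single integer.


Step 0: N_G=2, N_C=0, N_F=0, L=2
Step 1: N_G=2, N_C=2, N_F=4, L=8
Step 2: N_G=4, N_C=6, N_F=10, L=20

Answer: 20


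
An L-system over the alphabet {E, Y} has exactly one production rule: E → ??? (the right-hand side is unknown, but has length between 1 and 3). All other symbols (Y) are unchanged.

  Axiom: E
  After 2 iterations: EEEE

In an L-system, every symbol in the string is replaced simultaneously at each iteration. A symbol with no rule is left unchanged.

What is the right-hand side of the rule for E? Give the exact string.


Answer: EE

Derivation:
Trying E → EE:
  Step 0: E
  Step 1: EE
  Step 2: EEEE
Matches the given result.


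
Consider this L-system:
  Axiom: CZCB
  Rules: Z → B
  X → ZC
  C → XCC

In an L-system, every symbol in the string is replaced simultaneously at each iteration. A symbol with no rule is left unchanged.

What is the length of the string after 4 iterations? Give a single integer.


Step 0: length = 4
Step 1: length = 8
Step 2: length = 18
Step 3: length = 42
Step 4: length = 100

Answer: 100


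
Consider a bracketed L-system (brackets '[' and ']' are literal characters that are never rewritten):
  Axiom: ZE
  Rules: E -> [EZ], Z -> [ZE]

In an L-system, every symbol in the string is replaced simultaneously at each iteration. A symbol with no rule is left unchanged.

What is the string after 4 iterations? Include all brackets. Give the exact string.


Answer: [[[[ZE][EZ]][[EZ][ZE]]][[[EZ][ZE]][[ZE][EZ]]]][[[[EZ][ZE]][[ZE][EZ]]][[[ZE][EZ]][[EZ][ZE]]]]

Derivation:
Step 0: ZE
Step 1: [ZE][EZ]
Step 2: [[ZE][EZ]][[EZ][ZE]]
Step 3: [[[ZE][EZ]][[EZ][ZE]]][[[EZ][ZE]][[ZE][EZ]]]
Step 4: [[[[ZE][EZ]][[EZ][ZE]]][[[EZ][ZE]][[ZE][EZ]]]][[[[EZ][ZE]][[ZE][EZ]]][[[ZE][EZ]][[EZ][ZE]]]]


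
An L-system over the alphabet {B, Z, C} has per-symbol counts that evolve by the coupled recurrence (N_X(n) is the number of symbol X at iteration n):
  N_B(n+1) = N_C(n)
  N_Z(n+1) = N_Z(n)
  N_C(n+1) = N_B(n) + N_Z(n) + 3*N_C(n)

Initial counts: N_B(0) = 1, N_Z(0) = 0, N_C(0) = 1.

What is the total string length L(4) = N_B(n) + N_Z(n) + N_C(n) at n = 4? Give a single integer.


Answer: 185

Derivation:
Step 0: N_B=1, N_Z=0, N_C=1, L=2
Step 1: N_B=1, N_Z=0, N_C=4, L=5
Step 2: N_B=4, N_Z=0, N_C=13, L=17
Step 3: N_B=13, N_Z=0, N_C=43, L=56
Step 4: N_B=43, N_Z=0, N_C=142, L=185


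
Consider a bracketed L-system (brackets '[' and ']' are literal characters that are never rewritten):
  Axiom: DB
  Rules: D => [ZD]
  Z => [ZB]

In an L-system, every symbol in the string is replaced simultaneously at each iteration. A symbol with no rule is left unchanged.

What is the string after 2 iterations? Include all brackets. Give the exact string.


Step 0: DB
Step 1: [ZD]B
Step 2: [[ZB][ZD]]B

Answer: [[ZB][ZD]]B


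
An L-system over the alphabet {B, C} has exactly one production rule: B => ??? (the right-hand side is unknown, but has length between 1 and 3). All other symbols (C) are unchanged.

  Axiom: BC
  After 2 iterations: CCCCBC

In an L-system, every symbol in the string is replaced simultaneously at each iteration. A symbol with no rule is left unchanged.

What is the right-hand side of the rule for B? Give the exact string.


Answer: CCB

Derivation:
Trying B => CCB:
  Step 0: BC
  Step 1: CCBC
  Step 2: CCCCBC
Matches the given result.


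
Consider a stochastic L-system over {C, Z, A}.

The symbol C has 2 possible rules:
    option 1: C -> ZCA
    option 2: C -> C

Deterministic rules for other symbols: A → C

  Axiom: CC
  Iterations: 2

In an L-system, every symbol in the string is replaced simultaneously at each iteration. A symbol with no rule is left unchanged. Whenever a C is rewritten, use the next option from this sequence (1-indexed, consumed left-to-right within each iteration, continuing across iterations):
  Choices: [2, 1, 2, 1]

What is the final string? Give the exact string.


Step 0: CC
Step 1: CZCA  (used choices [2, 1])
Step 2: CZZCAC  (used choices [2, 1])

Answer: CZZCAC


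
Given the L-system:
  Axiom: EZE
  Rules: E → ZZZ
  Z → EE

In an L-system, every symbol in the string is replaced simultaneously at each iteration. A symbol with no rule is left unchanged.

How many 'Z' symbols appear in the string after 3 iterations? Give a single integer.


Answer: 36

Derivation:
Step 0: EZE  (1 'Z')
Step 1: ZZZEEZZZ  (6 'Z')
Step 2: EEEEEEZZZZZZEEEEEE  (6 'Z')
Step 3: ZZZZZZZZZZZZZZZZZZEEEEEEEEEEEEZZZZZZZZZZZZZZZZZZ  (36 'Z')


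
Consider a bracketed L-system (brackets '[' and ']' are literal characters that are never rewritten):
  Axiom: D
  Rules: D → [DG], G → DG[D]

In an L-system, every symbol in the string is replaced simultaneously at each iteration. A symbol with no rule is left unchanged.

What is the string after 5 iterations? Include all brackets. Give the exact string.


Step 0: D
Step 1: [DG]
Step 2: [[DG]DG[D]]
Step 3: [[[DG]DG[D]][DG]DG[D][[DG]]]
Step 4: [[[[DG]DG[D]][DG]DG[D][[DG]]][[DG]DG[D]][DG]DG[D][[DG]][[[DG]DG[D]]]]
Step 5: [[[[[DG]DG[D]][DG]DG[D][[DG]]][[DG]DG[D]][DG]DG[D][[DG]][[[DG]DG[D]]]][[[DG]DG[D]][DG]DG[D][[DG]]][[DG]DG[D]][DG]DG[D][[DG]][[[DG]DG[D]]][[[[DG]DG[D]][DG]DG[D][[DG]]]]]

Answer: [[[[[DG]DG[D]][DG]DG[D][[DG]]][[DG]DG[D]][DG]DG[D][[DG]][[[DG]DG[D]]]][[[DG]DG[D]][DG]DG[D][[DG]]][[DG]DG[D]][DG]DG[D][[DG]][[[DG]DG[D]]][[[[DG]DG[D]][DG]DG[D][[DG]]]]]


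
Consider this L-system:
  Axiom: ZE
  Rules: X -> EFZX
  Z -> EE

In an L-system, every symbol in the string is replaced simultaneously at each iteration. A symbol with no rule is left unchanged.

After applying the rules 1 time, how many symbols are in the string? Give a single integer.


Answer: 3

Derivation:
Step 0: length = 2
Step 1: length = 3


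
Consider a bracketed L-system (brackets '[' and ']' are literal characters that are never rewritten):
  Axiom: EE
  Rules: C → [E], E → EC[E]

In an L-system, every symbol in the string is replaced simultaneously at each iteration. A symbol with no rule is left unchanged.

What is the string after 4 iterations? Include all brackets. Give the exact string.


Answer: EC[E][E][EC[E]][EC[E]][EC[E][E][EC[E]]][EC[E][E][EC[E]]][EC[E][E][EC[E]][EC[E]][EC[E][E][EC[E]]]]EC[E][E][EC[E]][EC[E]][EC[E][E][EC[E]]][EC[E][E][EC[E]]][EC[E][E][EC[E]][EC[E]][EC[E][E][EC[E]]]]

Derivation:
Step 0: EE
Step 1: EC[E]EC[E]
Step 2: EC[E][E][EC[E]]EC[E][E][EC[E]]
Step 3: EC[E][E][EC[E]][EC[E]][EC[E][E][EC[E]]]EC[E][E][EC[E]][EC[E]][EC[E][E][EC[E]]]
Step 4: EC[E][E][EC[E]][EC[E]][EC[E][E][EC[E]]][EC[E][E][EC[E]]][EC[E][E][EC[E]][EC[E]][EC[E][E][EC[E]]]]EC[E][E][EC[E]][EC[E]][EC[E][E][EC[E]]][EC[E][E][EC[E]]][EC[E][E][EC[E]][EC[E]][EC[E][E][EC[E]]]]


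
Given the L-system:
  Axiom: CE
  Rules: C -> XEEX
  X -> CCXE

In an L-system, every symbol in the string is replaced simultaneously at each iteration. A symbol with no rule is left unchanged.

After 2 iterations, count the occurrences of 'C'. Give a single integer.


Step 0: CE  (1 'C')
Step 1: XEEXE  (0 'C')
Step 2: CCXEEECCXEE  (4 'C')

Answer: 4


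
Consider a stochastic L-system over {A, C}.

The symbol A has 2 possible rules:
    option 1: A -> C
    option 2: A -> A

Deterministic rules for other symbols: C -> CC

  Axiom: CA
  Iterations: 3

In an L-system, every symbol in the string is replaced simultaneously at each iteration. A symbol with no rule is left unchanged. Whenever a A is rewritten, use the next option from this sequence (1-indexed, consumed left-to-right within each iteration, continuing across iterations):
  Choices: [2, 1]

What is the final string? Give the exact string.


Answer: CCCCCCCCCC

Derivation:
Step 0: CA
Step 1: CCA  (used choices [2])
Step 2: CCCCC  (used choices [1])
Step 3: CCCCCCCCCC  (used choices [])


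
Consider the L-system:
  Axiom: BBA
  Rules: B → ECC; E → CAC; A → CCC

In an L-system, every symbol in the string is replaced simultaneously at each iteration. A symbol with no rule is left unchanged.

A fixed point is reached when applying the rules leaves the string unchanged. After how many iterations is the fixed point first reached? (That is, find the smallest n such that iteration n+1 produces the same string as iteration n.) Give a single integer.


Step 0: BBA
Step 1: ECCECCCCC
Step 2: CACCCCACCCCCC
Step 3: CCCCCCCCCCCCCCCCC
Step 4: CCCCCCCCCCCCCCCCC  (unchanged — fixed point at step 3)

Answer: 3


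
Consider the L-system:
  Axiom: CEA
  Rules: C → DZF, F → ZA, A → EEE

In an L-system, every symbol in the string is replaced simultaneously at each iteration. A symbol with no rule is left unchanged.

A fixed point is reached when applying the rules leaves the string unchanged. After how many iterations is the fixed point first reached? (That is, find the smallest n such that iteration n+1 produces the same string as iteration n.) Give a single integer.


Answer: 3

Derivation:
Step 0: CEA
Step 1: DZFEEEE
Step 2: DZZAEEEE
Step 3: DZZEEEEEEE
Step 4: DZZEEEEEEE  (unchanged — fixed point at step 3)


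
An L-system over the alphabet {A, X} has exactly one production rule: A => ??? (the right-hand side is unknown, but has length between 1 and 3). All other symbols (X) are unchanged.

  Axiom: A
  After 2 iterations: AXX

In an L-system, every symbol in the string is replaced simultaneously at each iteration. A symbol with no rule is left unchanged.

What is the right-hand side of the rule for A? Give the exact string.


Trying A => AX:
  Step 0: A
  Step 1: AX
  Step 2: AXX
Matches the given result.

Answer: AX


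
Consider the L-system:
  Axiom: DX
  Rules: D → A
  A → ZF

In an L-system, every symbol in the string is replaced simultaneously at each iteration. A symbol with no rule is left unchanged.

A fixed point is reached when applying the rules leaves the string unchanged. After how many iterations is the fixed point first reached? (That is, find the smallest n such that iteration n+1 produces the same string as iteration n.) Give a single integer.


Answer: 2

Derivation:
Step 0: DX
Step 1: AX
Step 2: ZFX
Step 3: ZFX  (unchanged — fixed point at step 2)


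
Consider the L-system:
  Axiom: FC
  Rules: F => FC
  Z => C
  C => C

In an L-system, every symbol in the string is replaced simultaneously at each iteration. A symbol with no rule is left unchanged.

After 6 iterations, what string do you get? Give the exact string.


Step 0: FC
Step 1: FCC
Step 2: FCCC
Step 3: FCCCC
Step 4: FCCCCC
Step 5: FCCCCCC
Step 6: FCCCCCCC

Answer: FCCCCCCC


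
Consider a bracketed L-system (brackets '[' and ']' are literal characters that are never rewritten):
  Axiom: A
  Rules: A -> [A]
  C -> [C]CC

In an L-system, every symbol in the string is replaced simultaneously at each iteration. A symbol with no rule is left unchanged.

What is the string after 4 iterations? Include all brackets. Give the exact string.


Step 0: A
Step 1: [A]
Step 2: [[A]]
Step 3: [[[A]]]
Step 4: [[[[A]]]]

Answer: [[[[A]]]]


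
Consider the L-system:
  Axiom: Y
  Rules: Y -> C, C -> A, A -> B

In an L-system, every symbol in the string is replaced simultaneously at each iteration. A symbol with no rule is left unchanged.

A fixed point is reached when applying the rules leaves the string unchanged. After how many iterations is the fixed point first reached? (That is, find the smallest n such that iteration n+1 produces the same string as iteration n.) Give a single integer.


Step 0: Y
Step 1: C
Step 2: A
Step 3: B
Step 4: B  (unchanged — fixed point at step 3)

Answer: 3


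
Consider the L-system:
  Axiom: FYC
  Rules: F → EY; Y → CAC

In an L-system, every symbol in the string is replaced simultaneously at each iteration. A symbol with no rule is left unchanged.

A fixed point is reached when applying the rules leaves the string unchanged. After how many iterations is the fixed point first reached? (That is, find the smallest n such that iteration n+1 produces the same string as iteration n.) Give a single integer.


Step 0: FYC
Step 1: EYCACC
Step 2: ECACCACC
Step 3: ECACCACC  (unchanged — fixed point at step 2)

Answer: 2


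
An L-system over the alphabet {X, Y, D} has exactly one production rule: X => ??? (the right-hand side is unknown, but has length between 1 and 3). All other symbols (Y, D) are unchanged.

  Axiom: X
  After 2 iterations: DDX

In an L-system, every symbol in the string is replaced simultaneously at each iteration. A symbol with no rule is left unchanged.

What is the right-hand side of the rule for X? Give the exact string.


Answer: DX

Derivation:
Trying X => DX:
  Step 0: X
  Step 1: DX
  Step 2: DDX
Matches the given result.


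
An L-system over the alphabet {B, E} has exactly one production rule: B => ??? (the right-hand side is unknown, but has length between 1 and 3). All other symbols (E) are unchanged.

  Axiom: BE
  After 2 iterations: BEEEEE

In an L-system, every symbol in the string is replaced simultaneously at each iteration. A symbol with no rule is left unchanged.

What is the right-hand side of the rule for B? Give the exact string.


Trying B => BEE:
  Step 0: BE
  Step 1: BEEE
  Step 2: BEEEEE
Matches the given result.

Answer: BEE


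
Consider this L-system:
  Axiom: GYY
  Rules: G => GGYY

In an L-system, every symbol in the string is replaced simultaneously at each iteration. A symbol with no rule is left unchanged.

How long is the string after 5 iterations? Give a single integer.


Step 0: length = 3
Step 1: length = 6
Step 2: length = 12
Step 3: length = 24
Step 4: length = 48
Step 5: length = 96

Answer: 96


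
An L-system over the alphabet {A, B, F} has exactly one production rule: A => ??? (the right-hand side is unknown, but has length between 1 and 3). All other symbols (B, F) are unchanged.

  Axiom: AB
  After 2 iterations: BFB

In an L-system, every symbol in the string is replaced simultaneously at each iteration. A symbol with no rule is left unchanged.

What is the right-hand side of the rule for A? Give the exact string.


Answer: BF

Derivation:
Trying A => BF:
  Step 0: AB
  Step 1: BFB
  Step 2: BFB
Matches the given result.


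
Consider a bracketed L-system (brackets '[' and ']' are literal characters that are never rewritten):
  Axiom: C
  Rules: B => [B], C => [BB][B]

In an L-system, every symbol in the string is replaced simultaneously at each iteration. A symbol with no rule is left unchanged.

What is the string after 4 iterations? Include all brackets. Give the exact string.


Step 0: C
Step 1: [BB][B]
Step 2: [[B][B]][[B]]
Step 3: [[[B]][[B]]][[[B]]]
Step 4: [[[[B]]][[[B]]]][[[[B]]]]

Answer: [[[[B]]][[[B]]]][[[[B]]]]


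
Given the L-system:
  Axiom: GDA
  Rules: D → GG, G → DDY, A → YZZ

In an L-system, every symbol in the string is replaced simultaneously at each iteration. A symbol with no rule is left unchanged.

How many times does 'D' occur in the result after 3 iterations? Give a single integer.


Step 0: GDA  (1 'D')
Step 1: DDYGGYZZ  (2 'D')
Step 2: GGGGYDDYDDYYZZ  (4 'D')
Step 3: DDYDDYDDYDDYYGGGGYGGGGYYZZ  (8 'D')

Answer: 8


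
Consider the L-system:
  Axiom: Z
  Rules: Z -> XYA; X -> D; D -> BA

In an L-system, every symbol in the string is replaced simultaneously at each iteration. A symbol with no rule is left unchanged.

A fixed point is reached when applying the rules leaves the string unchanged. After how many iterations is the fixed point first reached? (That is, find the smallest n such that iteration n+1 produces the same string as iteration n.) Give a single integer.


Step 0: Z
Step 1: XYA
Step 2: DYA
Step 3: BAYA
Step 4: BAYA  (unchanged — fixed point at step 3)

Answer: 3


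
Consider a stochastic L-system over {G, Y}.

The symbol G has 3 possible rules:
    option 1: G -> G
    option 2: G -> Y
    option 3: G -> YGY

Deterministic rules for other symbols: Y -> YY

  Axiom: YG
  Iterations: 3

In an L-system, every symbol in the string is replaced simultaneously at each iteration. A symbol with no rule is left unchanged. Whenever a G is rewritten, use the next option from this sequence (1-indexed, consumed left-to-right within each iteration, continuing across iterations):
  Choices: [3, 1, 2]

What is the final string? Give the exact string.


Answer: YYYYYYYYYYYYYYYYY

Derivation:
Step 0: YG
Step 1: YYYGY  (used choices [3])
Step 2: YYYYYYGYY  (used choices [1])
Step 3: YYYYYYYYYYYYYYYYY  (used choices [2])


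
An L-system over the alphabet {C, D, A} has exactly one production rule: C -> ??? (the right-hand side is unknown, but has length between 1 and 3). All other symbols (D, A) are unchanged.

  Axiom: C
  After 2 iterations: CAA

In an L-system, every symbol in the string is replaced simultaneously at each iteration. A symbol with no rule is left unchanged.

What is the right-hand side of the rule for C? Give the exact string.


Trying C -> CA:
  Step 0: C
  Step 1: CA
  Step 2: CAA
Matches the given result.

Answer: CA


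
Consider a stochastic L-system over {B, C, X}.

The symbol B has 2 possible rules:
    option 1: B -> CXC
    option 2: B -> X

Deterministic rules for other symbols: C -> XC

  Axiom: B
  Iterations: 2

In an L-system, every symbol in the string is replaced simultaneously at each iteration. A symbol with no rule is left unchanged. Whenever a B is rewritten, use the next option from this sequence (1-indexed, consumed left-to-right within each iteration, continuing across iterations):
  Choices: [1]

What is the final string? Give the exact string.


Step 0: B
Step 1: CXC  (used choices [1])
Step 2: XCXXC  (used choices [])

Answer: XCXXC


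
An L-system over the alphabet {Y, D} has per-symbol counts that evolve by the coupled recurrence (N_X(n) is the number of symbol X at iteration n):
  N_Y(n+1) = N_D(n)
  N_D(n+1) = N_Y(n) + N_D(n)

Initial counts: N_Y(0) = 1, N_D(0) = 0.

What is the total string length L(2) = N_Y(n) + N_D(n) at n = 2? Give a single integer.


Answer: 2

Derivation:
Step 0: N_Y=1, N_D=0, L=1
Step 1: N_Y=0, N_D=1, L=1
Step 2: N_Y=1, N_D=1, L=2


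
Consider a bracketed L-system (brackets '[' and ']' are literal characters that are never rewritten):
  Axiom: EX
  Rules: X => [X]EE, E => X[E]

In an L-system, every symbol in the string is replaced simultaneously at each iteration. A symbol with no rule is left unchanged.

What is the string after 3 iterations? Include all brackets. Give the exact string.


Step 0: EX
Step 1: X[E][X]EE
Step 2: [X]EE[X[E]][[X]EE]X[E]X[E]
Step 3: [[X]EE]X[E]X[E][[X]EE[X[E]]][[[X]EE]X[E]X[E]][X]EE[X[E]][X]EE[X[E]]

Answer: [[X]EE]X[E]X[E][[X]EE[X[E]]][[[X]EE]X[E]X[E]][X]EE[X[E]][X]EE[X[E]]


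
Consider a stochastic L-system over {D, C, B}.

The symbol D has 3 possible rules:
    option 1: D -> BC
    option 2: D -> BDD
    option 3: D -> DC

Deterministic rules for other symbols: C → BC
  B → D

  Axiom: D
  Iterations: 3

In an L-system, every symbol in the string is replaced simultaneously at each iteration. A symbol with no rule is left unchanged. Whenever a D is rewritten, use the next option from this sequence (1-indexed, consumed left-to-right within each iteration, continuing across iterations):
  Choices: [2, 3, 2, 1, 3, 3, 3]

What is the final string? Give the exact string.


Step 0: D
Step 1: BDD  (used choices [2])
Step 2: DDCBDD  (used choices [3, 2])
Step 3: BCDCBCDDCDC  (used choices [1, 3, 3, 3])

Answer: BCDCBCDDCDC


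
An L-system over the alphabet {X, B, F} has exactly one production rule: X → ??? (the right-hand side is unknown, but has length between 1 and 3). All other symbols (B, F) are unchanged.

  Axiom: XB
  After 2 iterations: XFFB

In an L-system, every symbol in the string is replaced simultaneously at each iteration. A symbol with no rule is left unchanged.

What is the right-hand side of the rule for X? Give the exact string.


Trying X → XF:
  Step 0: XB
  Step 1: XFB
  Step 2: XFFB
Matches the given result.

Answer: XF


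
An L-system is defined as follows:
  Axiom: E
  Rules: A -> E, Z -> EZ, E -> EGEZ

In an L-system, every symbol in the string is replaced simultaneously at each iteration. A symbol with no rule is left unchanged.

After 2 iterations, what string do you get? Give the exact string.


Step 0: E
Step 1: EGEZ
Step 2: EGEZGEGEZEZ

Answer: EGEZGEGEZEZ


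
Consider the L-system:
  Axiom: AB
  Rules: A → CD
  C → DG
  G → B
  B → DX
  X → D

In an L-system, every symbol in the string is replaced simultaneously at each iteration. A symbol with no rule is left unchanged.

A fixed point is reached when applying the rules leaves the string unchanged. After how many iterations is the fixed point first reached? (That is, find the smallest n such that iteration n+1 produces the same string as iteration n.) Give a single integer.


Answer: 5

Derivation:
Step 0: AB
Step 1: CDDX
Step 2: DGDDD
Step 3: DBDDD
Step 4: DDXDDD
Step 5: DDDDDD
Step 6: DDDDDD  (unchanged — fixed point at step 5)


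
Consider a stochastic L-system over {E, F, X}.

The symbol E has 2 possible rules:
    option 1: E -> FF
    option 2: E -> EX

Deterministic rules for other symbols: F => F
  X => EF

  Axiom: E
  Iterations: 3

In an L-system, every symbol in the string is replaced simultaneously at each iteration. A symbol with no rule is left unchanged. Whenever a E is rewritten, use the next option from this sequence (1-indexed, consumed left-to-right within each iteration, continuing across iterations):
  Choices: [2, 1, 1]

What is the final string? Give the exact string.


Step 0: E
Step 1: EX  (used choices [2])
Step 2: FFEF  (used choices [1])
Step 3: FFFFF  (used choices [1])

Answer: FFFFF


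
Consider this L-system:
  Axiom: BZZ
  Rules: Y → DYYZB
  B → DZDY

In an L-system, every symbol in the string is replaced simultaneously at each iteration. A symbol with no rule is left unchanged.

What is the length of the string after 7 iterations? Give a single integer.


Step 0: length = 3
Step 1: length = 6
Step 2: length = 10
Step 3: length = 21
Step 4: length = 47
Step 5: length = 110
Step 6: length = 262
Step 7: length = 629

Answer: 629


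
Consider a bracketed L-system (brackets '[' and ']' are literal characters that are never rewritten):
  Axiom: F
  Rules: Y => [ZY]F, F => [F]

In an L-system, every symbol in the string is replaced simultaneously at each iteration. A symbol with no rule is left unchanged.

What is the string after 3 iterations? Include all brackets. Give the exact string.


Answer: [[[F]]]

Derivation:
Step 0: F
Step 1: [F]
Step 2: [[F]]
Step 3: [[[F]]]


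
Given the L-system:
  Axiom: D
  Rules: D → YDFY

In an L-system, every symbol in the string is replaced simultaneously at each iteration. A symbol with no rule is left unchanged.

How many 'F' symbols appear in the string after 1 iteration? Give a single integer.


Step 0: D  (0 'F')
Step 1: YDFY  (1 'F')

Answer: 1


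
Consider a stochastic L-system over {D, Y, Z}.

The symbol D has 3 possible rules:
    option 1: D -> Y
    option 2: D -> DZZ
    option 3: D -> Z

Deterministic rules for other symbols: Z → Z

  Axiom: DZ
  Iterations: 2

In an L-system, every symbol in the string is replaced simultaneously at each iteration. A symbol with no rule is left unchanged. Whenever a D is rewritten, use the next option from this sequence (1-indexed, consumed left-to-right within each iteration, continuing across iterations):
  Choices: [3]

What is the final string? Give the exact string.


Step 0: DZ
Step 1: ZZ  (used choices [3])
Step 2: ZZ  (used choices [])

Answer: ZZ


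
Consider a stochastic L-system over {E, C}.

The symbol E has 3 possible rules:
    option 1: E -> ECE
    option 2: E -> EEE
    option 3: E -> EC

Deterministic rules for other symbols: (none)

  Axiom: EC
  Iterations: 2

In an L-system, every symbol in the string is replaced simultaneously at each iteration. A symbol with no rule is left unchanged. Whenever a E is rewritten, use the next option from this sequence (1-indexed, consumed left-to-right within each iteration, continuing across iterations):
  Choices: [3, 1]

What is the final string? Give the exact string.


Step 0: EC
Step 1: ECC  (used choices [3])
Step 2: ECECC  (used choices [1])

Answer: ECECC


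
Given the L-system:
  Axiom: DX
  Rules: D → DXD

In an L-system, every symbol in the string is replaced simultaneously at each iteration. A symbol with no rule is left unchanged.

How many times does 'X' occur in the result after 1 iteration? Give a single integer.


Answer: 2

Derivation:
Step 0: DX  (1 'X')
Step 1: DXDX  (2 'X')


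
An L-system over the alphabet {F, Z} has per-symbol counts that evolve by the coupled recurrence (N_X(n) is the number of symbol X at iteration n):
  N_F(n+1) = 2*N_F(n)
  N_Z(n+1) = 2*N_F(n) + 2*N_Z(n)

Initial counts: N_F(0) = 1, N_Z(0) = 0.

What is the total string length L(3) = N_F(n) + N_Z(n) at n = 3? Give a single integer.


Answer: 32

Derivation:
Step 0: N_F=1, N_Z=0, L=1
Step 1: N_F=2, N_Z=2, L=4
Step 2: N_F=4, N_Z=8, L=12
Step 3: N_F=8, N_Z=24, L=32


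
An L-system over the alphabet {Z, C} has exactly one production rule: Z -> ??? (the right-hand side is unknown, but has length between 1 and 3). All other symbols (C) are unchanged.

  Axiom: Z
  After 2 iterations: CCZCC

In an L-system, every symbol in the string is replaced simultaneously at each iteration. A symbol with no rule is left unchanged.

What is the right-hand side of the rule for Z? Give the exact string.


Trying Z -> CZC:
  Step 0: Z
  Step 1: CZC
  Step 2: CCZCC
Matches the given result.

Answer: CZC


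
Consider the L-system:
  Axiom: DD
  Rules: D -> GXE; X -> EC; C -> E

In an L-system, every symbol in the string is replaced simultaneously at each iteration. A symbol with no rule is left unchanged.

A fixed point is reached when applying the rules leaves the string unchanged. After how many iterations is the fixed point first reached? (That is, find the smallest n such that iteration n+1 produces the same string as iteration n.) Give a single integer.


Step 0: DD
Step 1: GXEGXE
Step 2: GECEGECE
Step 3: GEEEGEEE
Step 4: GEEEGEEE  (unchanged — fixed point at step 3)

Answer: 3


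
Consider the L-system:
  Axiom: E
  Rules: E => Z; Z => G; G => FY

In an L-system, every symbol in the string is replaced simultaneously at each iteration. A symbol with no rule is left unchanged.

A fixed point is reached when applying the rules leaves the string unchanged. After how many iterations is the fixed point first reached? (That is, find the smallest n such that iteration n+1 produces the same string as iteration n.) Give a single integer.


Step 0: E
Step 1: Z
Step 2: G
Step 3: FY
Step 4: FY  (unchanged — fixed point at step 3)

Answer: 3


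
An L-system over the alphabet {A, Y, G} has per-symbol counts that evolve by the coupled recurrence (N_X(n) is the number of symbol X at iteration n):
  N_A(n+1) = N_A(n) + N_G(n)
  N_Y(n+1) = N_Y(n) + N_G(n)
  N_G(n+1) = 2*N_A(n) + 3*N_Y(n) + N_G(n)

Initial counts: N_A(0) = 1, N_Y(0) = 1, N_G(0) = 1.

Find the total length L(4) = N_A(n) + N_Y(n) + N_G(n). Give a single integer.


Step 0: N_A=1, N_Y=1, N_G=1, L=3
Step 1: N_A=2, N_Y=2, N_G=6, L=10
Step 2: N_A=8, N_Y=8, N_G=16, L=32
Step 3: N_A=24, N_Y=24, N_G=56, L=104
Step 4: N_A=80, N_Y=80, N_G=176, L=336

Answer: 336


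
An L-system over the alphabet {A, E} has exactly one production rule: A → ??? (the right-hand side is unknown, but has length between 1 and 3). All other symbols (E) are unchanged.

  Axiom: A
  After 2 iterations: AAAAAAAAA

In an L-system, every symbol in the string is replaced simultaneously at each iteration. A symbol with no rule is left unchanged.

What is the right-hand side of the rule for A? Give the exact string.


Answer: AAA

Derivation:
Trying A → AAA:
  Step 0: A
  Step 1: AAA
  Step 2: AAAAAAAAA
Matches the given result.


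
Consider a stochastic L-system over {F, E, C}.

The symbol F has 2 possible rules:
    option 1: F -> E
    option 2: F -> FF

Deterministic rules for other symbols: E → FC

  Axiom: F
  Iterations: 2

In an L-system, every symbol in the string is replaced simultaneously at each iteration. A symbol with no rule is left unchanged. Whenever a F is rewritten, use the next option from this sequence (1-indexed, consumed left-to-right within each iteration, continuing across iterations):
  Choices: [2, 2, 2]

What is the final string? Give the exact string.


Step 0: F
Step 1: FF  (used choices [2])
Step 2: FFFF  (used choices [2, 2])

Answer: FFFF


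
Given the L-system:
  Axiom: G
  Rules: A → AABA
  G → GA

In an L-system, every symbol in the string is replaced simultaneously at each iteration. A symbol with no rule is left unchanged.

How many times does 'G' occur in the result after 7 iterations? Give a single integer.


Final string: GAAABAAABAAABABAABAAABAAABABAABAAABAAABABAABABAABAAABABAABAAABAAABABAABAAABAAABABAABABAABAAABABAABAAABAAABABAABAAABAAABABAABABAABAAABABAABABAABAAABABAABAAABAAABABAABABAABAAABABAABAAABAAABABAABAAABAAABABAABABAABAAABABAABAAABAAABABAABAAABAAABABAABABAABAAABABAABABAABAAABABAABAAABAAABABAABABAABAAABABAABAAABAAABABAABAAABAAABABAABABAABAAABABAABAAABAAABABAABAAABAAABABAABABAABAAABABAABABAABAAABABAABAAABAAABABAABABAABAAABABAABABAABAAABABAABAAABAAABABAABABAABAAABABAABAAABAAABABAABAAABAAABABAABABAABAAABABAABABAABAAABABAABAAABAAABABAABABAABAAABABAABAAABAAABABAABAAABAAABABAABABAABAAABABAABAAABAAABABAABAAABAAABABAABABAABAAABABAABABAABAAABABAABAAABAAABABAABABAABAAABABAABAAABAAABABAABAAABAAABABAABABAABAAABABAABAAABAAABABAABAAABAAABABAABABAABAAABABAABABAABAAABABAABAAABAAABABAABABAABAAABABAABABAABAAABABAABAAABAAABABAABABAABAAABABAABAAABAAABABAABAAABAAABABAABABAABAAABABAABABAABAAABABAABAAABAAABABAABABAABAAABABAABAAABAAABABAABAAABAAABABAABABAABAAABABAABAAABAAABABAABAAABAAABABAABABAABAAABABAABABAABAAABABAABAAABAAABABAABABAABAAABABAABAAABAAABABAABAAABAAABABAABABAABAAABABAABAAABAAABABAABAAABAAABABAABABAABAAABABAABABAABAAABABAABAAABAAABABAABABAABAAABABAABABAABAAABABAABAAABAAABABAABABAABAAABABAABAAABAAABABAABAAABAAABABAABABAABAAABABAABABAABAAABABAABAAABAAABABAABABAABAAABABAABABAABAAABABAABAAABAAABABAABABAABAAABABAABAAABAAABABAABAAABAAABABAABABAABAAABABAABABAABAAABABAABAAABAAABABAABABAABAAABABAABAAABAAABABAABAAABAAABABAABABAABAAABABAABAAABAAABABAABAAABAAABABAABABAABAAABABAABABAABAAABABAABAAABAAABABAABABAABAAABABAABABAABAAABABAABAAABAAABABAABABAABAAABABAABAAABAAABABAABAAABAAABABAABABAABAAABABAABABAABAAABABAABAAABAAABABAABABAABAAABABAABA
Count of 'G': 1

Answer: 1


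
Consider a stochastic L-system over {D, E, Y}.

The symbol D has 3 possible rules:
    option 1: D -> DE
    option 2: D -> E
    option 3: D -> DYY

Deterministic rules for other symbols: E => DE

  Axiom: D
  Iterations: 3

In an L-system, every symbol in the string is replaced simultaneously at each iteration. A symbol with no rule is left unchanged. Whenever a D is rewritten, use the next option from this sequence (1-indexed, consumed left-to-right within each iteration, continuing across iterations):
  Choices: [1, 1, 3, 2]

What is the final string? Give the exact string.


Answer: DYYDEEDE

Derivation:
Step 0: D
Step 1: DE  (used choices [1])
Step 2: DEDE  (used choices [1])
Step 3: DYYDEEDE  (used choices [3, 2])


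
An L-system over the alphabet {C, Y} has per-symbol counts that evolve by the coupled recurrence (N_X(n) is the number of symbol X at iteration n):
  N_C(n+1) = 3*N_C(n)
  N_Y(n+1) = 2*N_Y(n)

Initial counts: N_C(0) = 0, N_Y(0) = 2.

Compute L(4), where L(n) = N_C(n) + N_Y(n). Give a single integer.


Step 0: N_C=0, N_Y=2, L=2
Step 1: N_C=0, N_Y=4, L=4
Step 2: N_C=0, N_Y=8, L=8
Step 3: N_C=0, N_Y=16, L=16
Step 4: N_C=0, N_Y=32, L=32

Answer: 32


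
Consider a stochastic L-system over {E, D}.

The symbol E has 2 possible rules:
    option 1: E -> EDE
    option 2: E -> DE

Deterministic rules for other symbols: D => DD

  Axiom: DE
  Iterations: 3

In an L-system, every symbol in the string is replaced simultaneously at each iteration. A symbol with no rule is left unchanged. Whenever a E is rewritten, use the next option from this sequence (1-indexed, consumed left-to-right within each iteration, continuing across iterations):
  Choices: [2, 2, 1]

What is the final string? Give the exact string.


Answer: DDDDDDDDDDDDDDEDE

Derivation:
Step 0: DE
Step 1: DDDE  (used choices [2])
Step 2: DDDDDDDE  (used choices [2])
Step 3: DDDDDDDDDDDDDDEDE  (used choices [1])


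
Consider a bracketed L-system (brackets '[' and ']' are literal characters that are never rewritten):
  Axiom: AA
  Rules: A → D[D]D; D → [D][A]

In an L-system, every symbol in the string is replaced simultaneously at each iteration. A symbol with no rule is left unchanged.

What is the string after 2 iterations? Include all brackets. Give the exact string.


Answer: [D][A][[D][A]][D][A][D][A][[D][A]][D][A]

Derivation:
Step 0: AA
Step 1: D[D]DD[D]D
Step 2: [D][A][[D][A]][D][A][D][A][[D][A]][D][A]


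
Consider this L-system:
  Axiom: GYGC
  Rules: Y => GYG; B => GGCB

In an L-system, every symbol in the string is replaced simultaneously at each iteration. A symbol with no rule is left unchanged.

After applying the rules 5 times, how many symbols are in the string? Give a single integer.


Step 0: length = 4
Step 1: length = 6
Step 2: length = 8
Step 3: length = 10
Step 4: length = 12
Step 5: length = 14

Answer: 14


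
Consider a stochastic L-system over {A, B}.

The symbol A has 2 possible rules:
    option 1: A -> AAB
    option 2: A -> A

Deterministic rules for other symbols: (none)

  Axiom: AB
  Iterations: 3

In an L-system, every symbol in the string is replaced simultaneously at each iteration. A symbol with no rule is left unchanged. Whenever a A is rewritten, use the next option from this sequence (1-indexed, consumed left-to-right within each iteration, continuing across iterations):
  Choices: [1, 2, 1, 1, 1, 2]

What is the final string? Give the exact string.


Step 0: AB
Step 1: AABB  (used choices [1])
Step 2: AAABBB  (used choices [2, 1])
Step 3: AABAABABBB  (used choices [1, 1, 2])

Answer: AABAABABBB


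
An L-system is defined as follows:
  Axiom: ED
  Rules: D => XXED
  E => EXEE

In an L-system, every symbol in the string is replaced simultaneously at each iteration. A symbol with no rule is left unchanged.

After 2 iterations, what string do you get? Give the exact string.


Step 0: ED
Step 1: EXEEXXED
Step 2: EXEEXEXEEEXEEXXEXEEXXED

Answer: EXEEXEXEEEXEEXXEXEEXXED


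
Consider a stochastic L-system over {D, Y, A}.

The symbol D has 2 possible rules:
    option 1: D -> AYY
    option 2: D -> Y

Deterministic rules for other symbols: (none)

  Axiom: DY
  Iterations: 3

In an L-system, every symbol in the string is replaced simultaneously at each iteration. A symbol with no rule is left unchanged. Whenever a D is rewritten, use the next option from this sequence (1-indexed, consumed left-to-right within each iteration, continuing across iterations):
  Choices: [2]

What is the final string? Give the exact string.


Step 0: DY
Step 1: YY  (used choices [2])
Step 2: YY  (used choices [])
Step 3: YY  (used choices [])

Answer: YY


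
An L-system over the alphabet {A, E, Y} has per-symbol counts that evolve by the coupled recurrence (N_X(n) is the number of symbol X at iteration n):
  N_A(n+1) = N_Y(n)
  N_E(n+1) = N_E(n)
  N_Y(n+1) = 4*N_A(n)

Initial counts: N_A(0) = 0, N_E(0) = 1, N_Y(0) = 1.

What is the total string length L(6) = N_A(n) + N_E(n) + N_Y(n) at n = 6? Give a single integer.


Step 0: N_A=0, N_E=1, N_Y=1, L=2
Step 1: N_A=1, N_E=1, N_Y=0, L=2
Step 2: N_A=0, N_E=1, N_Y=4, L=5
Step 3: N_A=4, N_E=1, N_Y=0, L=5
Step 4: N_A=0, N_E=1, N_Y=16, L=17
Step 5: N_A=16, N_E=1, N_Y=0, L=17
Step 6: N_A=0, N_E=1, N_Y=64, L=65

Answer: 65


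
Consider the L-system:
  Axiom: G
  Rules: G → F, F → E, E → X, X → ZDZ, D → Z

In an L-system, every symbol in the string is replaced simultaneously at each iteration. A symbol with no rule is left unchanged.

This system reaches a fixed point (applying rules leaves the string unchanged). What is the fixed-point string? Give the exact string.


Step 0: G
Step 1: F
Step 2: E
Step 3: X
Step 4: ZDZ
Step 5: ZZZ
Step 6: ZZZ  (unchanged — fixed point at step 5)

Answer: ZZZ


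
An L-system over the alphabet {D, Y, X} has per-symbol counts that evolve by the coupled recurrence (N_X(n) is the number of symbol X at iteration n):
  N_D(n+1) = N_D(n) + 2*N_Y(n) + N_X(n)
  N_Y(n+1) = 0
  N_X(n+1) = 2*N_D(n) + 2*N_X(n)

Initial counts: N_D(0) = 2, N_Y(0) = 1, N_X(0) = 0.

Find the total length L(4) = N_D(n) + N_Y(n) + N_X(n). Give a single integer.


Answer: 216

Derivation:
Step 0: N_D=2, N_Y=1, N_X=0, L=3
Step 1: N_D=4, N_Y=0, N_X=4, L=8
Step 2: N_D=8, N_Y=0, N_X=16, L=24
Step 3: N_D=24, N_Y=0, N_X=48, L=72
Step 4: N_D=72, N_Y=0, N_X=144, L=216


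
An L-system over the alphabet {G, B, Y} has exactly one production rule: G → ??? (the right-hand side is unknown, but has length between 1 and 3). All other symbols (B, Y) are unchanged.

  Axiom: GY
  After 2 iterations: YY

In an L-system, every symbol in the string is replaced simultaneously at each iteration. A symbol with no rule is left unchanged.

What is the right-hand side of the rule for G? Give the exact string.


Answer: Y

Derivation:
Trying G → Y:
  Step 0: GY
  Step 1: YY
  Step 2: YY
Matches the given result.
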